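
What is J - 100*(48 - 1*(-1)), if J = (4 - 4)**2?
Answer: -4900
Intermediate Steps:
J = 0 (J = 0**2 = 0)
J - 100*(48 - 1*(-1)) = 0 - 100*(48 - 1*(-1)) = 0 - 100*(48 + 1) = 0 - 100*49 = 0 - 4900 = -4900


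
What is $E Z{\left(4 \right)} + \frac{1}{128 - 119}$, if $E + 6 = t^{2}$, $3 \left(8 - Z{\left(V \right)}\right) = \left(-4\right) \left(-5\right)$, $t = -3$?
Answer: $\frac{37}{9} \approx 4.1111$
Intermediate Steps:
$Z{\left(V \right)} = \frac{4}{3}$ ($Z{\left(V \right)} = 8 - \frac{\left(-4\right) \left(-5\right)}{3} = 8 - \frac{20}{3} = \frac{4}{3}$)
$E = 3$ ($E = -6 + \left(-3\right)^{2} = -6 + 9 = 3$)
$E Z{\left(4 \right)} + \frac{1}{128 - 119} = 3 \cdot \frac{4}{3} + \frac{1}{128 - 119} = 4 + \frac{1}{9} = \frac{37}{9}$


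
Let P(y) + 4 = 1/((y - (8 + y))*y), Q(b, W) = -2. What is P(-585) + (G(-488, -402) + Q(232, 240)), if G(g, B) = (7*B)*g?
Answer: 6426697681/4680 ≈ 1.3732e+6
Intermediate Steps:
G(g, B) = 7*B*g
P(y) = -4 - 1/(8*y) (P(y) = -4 + 1/((y - (8 + y))*y) = -4 + 1/((y + (-8 - y))*y) = -4 + 1/((-8)*y) = -4 - 1/(8*y))
P(-585) + (G(-488, -402) + Q(232, 240)) = (-4 - ⅛/(-585)) + (7*(-402)*(-488) - 2) = (-4 - ⅛*(-1/585)) + (1373232 - 2) = (-4 + 1/4680) + 1373230 = -18719/4680 + 1373230 = 6426697681/4680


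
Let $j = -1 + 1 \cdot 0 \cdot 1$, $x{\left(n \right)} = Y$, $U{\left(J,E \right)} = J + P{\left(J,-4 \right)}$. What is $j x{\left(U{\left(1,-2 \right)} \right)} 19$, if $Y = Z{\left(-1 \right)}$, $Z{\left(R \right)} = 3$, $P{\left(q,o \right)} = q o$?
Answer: $-57$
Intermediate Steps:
$P{\left(q,o \right)} = o q$
$U{\left(J,E \right)} = - 3 J$ ($U{\left(J,E \right)} = J - 4 J = - 3 J$)
$Y = 3$
$x{\left(n \right)} = 3$
$j = -1$ ($j = -1 + 0 \cdot 1 = -1 + 0 = -1$)
$j x{\left(U{\left(1,-2 \right)} \right)} 19 = \left(-1\right) 3 \cdot 19 = \left(-3\right) 19 = -57$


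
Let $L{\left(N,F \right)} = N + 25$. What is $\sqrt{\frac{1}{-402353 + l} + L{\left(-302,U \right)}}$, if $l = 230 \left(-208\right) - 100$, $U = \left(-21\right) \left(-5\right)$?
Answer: $\frac{3 i \sqrt{6240618792274}}{450293} \approx 16.643 i$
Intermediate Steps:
$U = 105$
$l = -47940$ ($l = -47840 - 100 = -47940$)
$L{\left(N,F \right)} = 25 + N$
$\sqrt{\frac{1}{-402353 + l} + L{\left(-302,U \right)}} = \sqrt{\frac{1}{-402353 - 47940} + \left(25 - 302\right)} = \sqrt{\frac{1}{-450293} - 277} = \sqrt{- \frac{1}{450293} - 277} = \sqrt{- \frac{124731162}{450293}} = \frac{3 i \sqrt{6240618792274}}{450293}$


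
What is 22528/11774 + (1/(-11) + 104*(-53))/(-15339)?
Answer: 752503309/331102541 ≈ 2.2727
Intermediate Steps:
22528/11774 + (1/(-11) + 104*(-53))/(-15339) = 22528*(1/11774) + (-1/11 - 5512)*(-1/15339) = 11264/5887 - 60633/11*(-1/15339) = 11264/5887 + 20211/56243 = 752503309/331102541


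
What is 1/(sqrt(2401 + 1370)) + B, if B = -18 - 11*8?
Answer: -106 + sqrt(419)/1257 ≈ -105.98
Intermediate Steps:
B = -106 (B = -18 - 88 = -106)
1/(sqrt(2401 + 1370)) + B = 1/(sqrt(2401 + 1370)) - 106 = 1/(sqrt(3771)) - 106 = 1/(3*sqrt(419)) - 106 = sqrt(419)/1257 - 106 = -106 + sqrt(419)/1257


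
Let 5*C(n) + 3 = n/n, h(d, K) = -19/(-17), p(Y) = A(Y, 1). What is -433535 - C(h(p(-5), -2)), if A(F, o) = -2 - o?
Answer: -2167673/5 ≈ -4.3353e+5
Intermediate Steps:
p(Y) = -3 (p(Y) = -2 - 1*1 = -2 - 1 = -3)
h(d, K) = 19/17 (h(d, K) = -19*(-1/17) = 19/17)
C(n) = -2/5 (C(n) = -3/5 + (n/n)/5 = -3/5 + (1/5)*1 = -3/5 + 1/5 = -2/5)
-433535 - C(h(p(-5), -2)) = -433535 - 1*(-2/5) = -433535 + 2/5 = -2167673/5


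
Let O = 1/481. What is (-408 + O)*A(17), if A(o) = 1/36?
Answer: -196247/17316 ≈ -11.333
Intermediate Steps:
O = 1/481 ≈ 0.0020790
A(o) = 1/36
(-408 + O)*A(17) = (-408 + 1/481)*(1/36) = -196247/481*1/36 = -196247/17316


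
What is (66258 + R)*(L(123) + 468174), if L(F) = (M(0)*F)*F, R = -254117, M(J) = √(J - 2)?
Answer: -87950699466 - 2842118811*I*√2 ≈ -8.7951e+10 - 4.0194e+9*I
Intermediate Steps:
M(J) = √(-2 + J)
L(F) = I*√2*F² (L(F) = (√(-2 + 0)*F)*F = (√(-2)*F)*F = ((I*√2)*F)*F = (I*F*√2)*F = I*√2*F²)
(66258 + R)*(L(123) + 468174) = (66258 - 254117)*(I*√2*123² + 468174) = -187859*(I*√2*15129 + 468174) = -187859*(15129*I*√2 + 468174) = -187859*(468174 + 15129*I*√2) = -87950699466 - 2842118811*I*√2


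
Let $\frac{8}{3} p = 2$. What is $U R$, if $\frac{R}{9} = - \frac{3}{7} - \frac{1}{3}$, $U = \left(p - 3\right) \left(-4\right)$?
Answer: $- \frac{432}{7} \approx -61.714$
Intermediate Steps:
$p = \frac{3}{4}$ ($p = \frac{3}{8} \cdot 2 = \frac{3}{4} \approx 0.75$)
$U = 9$ ($U = \left(\frac{3}{4} - 3\right) \left(-4\right) = \left(- \frac{9}{4}\right) \left(-4\right) = 9$)
$R = - \frac{48}{7}$ ($R = 9 \left(- \frac{3}{7} - \frac{1}{3}\right) = 9 \left(- \frac{16}{21}\right) = - \frac{48}{7} \approx -6.8571$)
$U R = 9 \left(- \frac{48}{7}\right) = - \frac{432}{7}$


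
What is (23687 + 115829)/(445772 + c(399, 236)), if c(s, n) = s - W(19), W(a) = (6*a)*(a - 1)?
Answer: 10732/34163 ≈ 0.31414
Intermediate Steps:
W(a) = 6*a*(-1 + a) (W(a) = (6*a)*(-1 + a) = 6*a*(-1 + a))
c(s, n) = -2052 + s (c(s, n) = s - 6*19*(-1 + 19) = s - 6*19*18 = s - 1*2052 = s - 2052 = -2052 + s)
(23687 + 115829)/(445772 + c(399, 236)) = (23687 + 115829)/(445772 + (-2052 + 399)) = 139516/(445772 - 1653) = 139516/444119 = 139516*(1/444119) = 10732/34163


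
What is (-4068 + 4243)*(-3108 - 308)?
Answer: -597800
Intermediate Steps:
(-4068 + 4243)*(-3108 - 308) = 175*(-3416) = -597800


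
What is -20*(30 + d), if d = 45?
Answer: -1500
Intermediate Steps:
-20*(30 + d) = -20*(30 + 45) = -20*75 = -1500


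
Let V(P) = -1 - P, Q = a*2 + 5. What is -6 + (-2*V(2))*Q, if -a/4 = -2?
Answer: 120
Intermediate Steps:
a = 8 (a = -4*(-2) = 8)
Q = 21 (Q = 8*2 + 5 = 16 + 5 = 21)
-6 + (-2*V(2))*Q = -6 - 2*(-1 - 1*2)*21 = -6 - 2*(-1 - 2)*21 = -6 - 2*(-3)*21 = -6 + 6*21 = -6 + 126 = 120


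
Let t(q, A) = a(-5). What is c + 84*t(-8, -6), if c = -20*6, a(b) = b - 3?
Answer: -792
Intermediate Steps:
a(b) = -3 + b
t(q, A) = -8 (t(q, A) = -3 - 5 = -8)
c = -120
c + 84*t(-8, -6) = -120 + 84*(-8) = -120 - 672 = -792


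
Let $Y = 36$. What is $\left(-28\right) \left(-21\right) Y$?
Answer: $21168$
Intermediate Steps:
$\left(-28\right) \left(-21\right) Y = \left(-28\right) \left(-21\right) 36 = 588 \cdot 36 = 21168$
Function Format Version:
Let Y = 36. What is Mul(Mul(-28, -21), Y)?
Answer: 21168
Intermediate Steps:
Mul(Mul(-28, -21), Y) = Mul(Mul(-28, -21), 36) = Mul(588, 36) = 21168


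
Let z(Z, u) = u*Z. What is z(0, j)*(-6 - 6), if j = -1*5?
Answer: 0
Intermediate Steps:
j = -5
z(Z, u) = Z*u
z(0, j)*(-6 - 6) = (0*(-5))*(-6 - 6) = 0*(-12) = 0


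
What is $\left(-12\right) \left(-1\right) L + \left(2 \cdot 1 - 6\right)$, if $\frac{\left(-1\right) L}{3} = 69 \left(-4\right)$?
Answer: $9932$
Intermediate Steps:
$L = 828$ ($L = - 3 \cdot 69 \left(-4\right) = \left(-3\right) \left(-276\right) = 828$)
$\left(-12\right) \left(-1\right) L + \left(2 \cdot 1 - 6\right) = \left(-12\right) \left(-1\right) 828 + \left(2 \cdot 1 - 6\right) = 12 \cdot 828 + \left(2 - 6\right) = 9936 - 4 = 9932$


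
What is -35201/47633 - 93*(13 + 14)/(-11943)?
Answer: -33422120/63208991 ≈ -0.52876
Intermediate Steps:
-35201/47633 - 93*(13 + 14)/(-11943) = -35201*1/47633 - 93*27*(-1/11943) = -35201/47633 - 2511*(-1/11943) = -35201/47633 + 279/1327 = -33422120/63208991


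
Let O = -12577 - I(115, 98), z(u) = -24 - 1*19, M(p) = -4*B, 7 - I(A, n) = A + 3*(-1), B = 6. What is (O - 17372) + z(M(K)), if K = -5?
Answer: -29887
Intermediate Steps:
I(A, n) = 10 - A (I(A, n) = 7 - (A + 3*(-1)) = 7 - (A - 3) = 7 - (-3 + A) = 7 + (3 - A) = 10 - A)
M(p) = -24 (M(p) = -4*6 = -24)
z(u) = -43 (z(u) = -24 - 19 = -43)
O = -12472 (O = -12577 - (10 - 1*115) = -12577 - (10 - 115) = -12577 - 1*(-105) = -12577 + 105 = -12472)
(O - 17372) + z(M(K)) = (-12472 - 17372) - 43 = -29844 - 43 = -29887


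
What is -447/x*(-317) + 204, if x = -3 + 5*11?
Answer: 152307/52 ≈ 2929.0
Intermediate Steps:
x = 52 (x = -3 + 55 = 52)
-447/x*(-317) + 204 = -447/52*(-317) + 204 = 141699/52 + 204 = 152307/52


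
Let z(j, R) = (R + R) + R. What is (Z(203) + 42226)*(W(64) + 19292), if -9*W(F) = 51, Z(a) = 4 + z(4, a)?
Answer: 2478621701/3 ≈ 8.2621e+8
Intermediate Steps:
z(j, R) = 3*R (z(j, R) = 2*R + R = 3*R)
Z(a) = 4 + 3*a
W(F) = -17/3 (W(F) = -⅑*51 = -17/3)
(Z(203) + 42226)*(W(64) + 19292) = ((4 + 3*203) + 42226)*(-17/3 + 19292) = ((4 + 609) + 42226)*(57859/3) = (613 + 42226)*(57859/3) = 42839*(57859/3) = 2478621701/3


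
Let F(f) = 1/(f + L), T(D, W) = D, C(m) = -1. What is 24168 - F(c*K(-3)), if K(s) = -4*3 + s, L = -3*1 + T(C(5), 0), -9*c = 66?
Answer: 2561807/106 ≈ 24168.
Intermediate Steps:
c = -22/3 (c = -1/9*66 = -22/3 ≈ -7.3333)
L = -4 (L = -3*1 - 1 = -3 - 1 = -4)
K(s) = -12 + s
F(f) = 1/(-4 + f) (F(f) = 1/(f - 4) = 1/(-4 + f))
24168 - F(c*K(-3)) = 24168 - 1/(-4 - 22*(-12 - 3)/3) = 24168 - 1/(-4 - 22/3*(-15)) = 24168 - 1/(-4 + 110) = 24168 - 1/106 = 2561807/106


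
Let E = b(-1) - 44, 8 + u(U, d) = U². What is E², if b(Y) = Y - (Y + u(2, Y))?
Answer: 1600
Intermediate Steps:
u(U, d) = -8 + U²
b(Y) = 4 (b(Y) = Y - (Y + (-8 + 2²)) = Y - (Y + (-8 + 4)) = Y - (Y - 4) = Y - (-4 + Y) = Y + (4 - Y) = 4)
E = -40 (E = 4 - 44 = -40)
E² = (-40)² = 1600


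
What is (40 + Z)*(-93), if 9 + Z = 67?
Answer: -9114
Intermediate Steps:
Z = 58 (Z = -9 + 67 = 58)
(40 + Z)*(-93) = (40 + 58)*(-93) = 98*(-93) = -9114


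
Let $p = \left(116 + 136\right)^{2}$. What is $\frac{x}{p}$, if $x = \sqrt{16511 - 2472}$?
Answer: $\frac{\sqrt{14039}}{63504} \approx 0.0018658$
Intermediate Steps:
$x = \sqrt{14039} \approx 118.49$
$p = 63504$ ($p = 252^{2} = 63504$)
$\frac{x}{p} = \frac{\sqrt{14039}}{63504}$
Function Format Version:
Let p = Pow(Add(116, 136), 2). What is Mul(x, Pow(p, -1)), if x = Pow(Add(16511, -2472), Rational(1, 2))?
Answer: Mul(Rational(1, 63504), Pow(14039, Rational(1, 2))) ≈ 0.0018658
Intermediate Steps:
x = Pow(14039, Rational(1, 2)) ≈ 118.49
p = 63504 (p = Pow(252, 2) = 63504)
Mul(x, Pow(p, -1)) = Mul(Pow(14039, Rational(1, 2)), Pow(63504, -1)) = Mul(Pow(14039, Rational(1, 2)), Rational(1, 63504)) = Mul(Rational(1, 63504), Pow(14039, Rational(1, 2)))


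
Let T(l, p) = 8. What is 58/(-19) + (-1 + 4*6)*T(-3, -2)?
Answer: 3438/19 ≈ 180.95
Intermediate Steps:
58/(-19) + (-1 + 4*6)*T(-3, -2) = 58/(-19) + (-1 + 4*6)*8 = 58*(-1/19) + (-1 + 24)*8 = -58/19 + 23*8 = -58/19 + 184 = 3438/19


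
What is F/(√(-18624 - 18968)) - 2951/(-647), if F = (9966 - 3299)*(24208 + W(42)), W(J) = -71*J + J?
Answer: 2951/647 - 35448439*I*√9398/4699 ≈ 4.5611 - 7.3132e+5*I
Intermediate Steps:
W(J) = -70*J
F = 141793756 (F = (9966 - 3299)*(24208 - 70*42) = 6667*(24208 - 2940) = 6667*21268 = 141793756)
F/(√(-18624 - 18968)) - 2951/(-647) = 141793756/(√(-18624 - 18968)) - 2951/(-647) = 141793756/(√(-37592)) - 2951*(-1/647) = 141793756/((2*I*√9398)) + 2951/647 = 141793756*(-I*√9398/18796) + 2951/647 = -35448439*I*√9398/4699 + 2951/647 = 2951/647 - 35448439*I*√9398/4699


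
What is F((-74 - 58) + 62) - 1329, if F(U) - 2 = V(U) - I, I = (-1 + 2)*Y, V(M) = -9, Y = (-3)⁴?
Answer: -1417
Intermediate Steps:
Y = 81
I = 81 (I = (-1 + 2)*81 = 1*81 = 81)
F(U) = -88 (F(U) = 2 + (-9 - 1*81) = 2 + (-9 - 81) = 2 - 90 = -88)
F((-74 - 58) + 62) - 1329 = -88 - 1329 = -1417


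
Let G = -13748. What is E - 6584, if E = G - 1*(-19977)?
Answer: -355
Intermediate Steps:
E = 6229 (E = -13748 - 1*(-19977) = -13748 + 19977 = 6229)
E - 6584 = 6229 - 6584 = -355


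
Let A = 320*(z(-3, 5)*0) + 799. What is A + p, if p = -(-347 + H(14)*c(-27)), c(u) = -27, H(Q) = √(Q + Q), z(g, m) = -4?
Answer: 1146 + 54*√7 ≈ 1288.9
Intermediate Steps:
H(Q) = √2*√Q (H(Q) = √(2*Q) = √2*√Q)
p = 347 + 54*√7 (p = -(-347 + (√2*√14)*(-27)) = -(-347 + (2*√7)*(-27)) = -(-347 - 54*√7) = 347 + 54*√7 ≈ 489.87)
A = 799 (A = 320*(-4*0) + 799 = 320*0 + 799 = 0 + 799 = 799)
A + p = 799 + (347 + 54*√7) = 1146 + 54*√7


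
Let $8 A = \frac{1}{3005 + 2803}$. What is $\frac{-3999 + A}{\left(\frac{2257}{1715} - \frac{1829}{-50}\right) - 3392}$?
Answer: $\frac{1593316762625}{1336371617856} \approx 1.1923$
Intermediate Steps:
$A = \frac{1}{46464}$ ($A = \frac{1}{8 \left(3005 + 2803\right)} = \frac{1}{8 \cdot 5808} = \frac{1}{8} \cdot \frac{1}{5808} = \frac{1}{46464} \approx 2.1522 \cdot 10^{-5}$)
$\frac{-3999 + A}{\left(\frac{2257}{1715} - \frac{1829}{-50}\right) - 3392} = \frac{-3999 + \frac{1}{46464}}{\left(\frac{2257}{1715} - \frac{1829}{-50}\right) - 3392} = - \frac{185809535}{46464 \left(\left(2257 \cdot \frac{1}{1715} - - \frac{1829}{50}\right) - 3392\right)} = - \frac{185809535}{46464 \left(\left(\frac{2257}{1715} + \frac{1829}{50}\right) - 3392\right)} = - \frac{185809535}{46464 \left(\frac{649917}{17150} - 3392\right)} = - \frac{185809535}{46464 \left(- \frac{57522883}{17150}\right)} = \left(- \frac{185809535}{46464}\right) \left(- \frac{17150}{57522883}\right) = \frac{1593316762625}{1336371617856}$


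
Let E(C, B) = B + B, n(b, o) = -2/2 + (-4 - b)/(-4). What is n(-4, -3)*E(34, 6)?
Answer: -12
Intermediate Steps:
n(b, o) = b/4 (n(b, o) = -2*1/2 + (-4 - b)*(-1/4) = -1 + (1 + b/4) = b/4)
E(C, B) = 2*B
n(-4, -3)*E(34, 6) = ((1/4)*(-4))*(2*6) = -1*12 = -12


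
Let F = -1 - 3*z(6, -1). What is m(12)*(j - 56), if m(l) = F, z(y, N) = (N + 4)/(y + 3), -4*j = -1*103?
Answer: 121/2 ≈ 60.500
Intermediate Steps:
j = 103/4 (j = -(-1)*103/4 = -1/4*(-103) = 103/4 ≈ 25.750)
z(y, N) = (4 + N)/(3 + y)
F = -2 (F = -1 - 3*(4 - 1)/(3 + 6) = -1 - 3*3/9 = -1 - 3/3 = -1 - 3*1/3 = -1 - 1 = -2)
m(l) = -2
m(12)*(j - 56) = -2*(103/4 - 56) = -2*(-121/4) = 121/2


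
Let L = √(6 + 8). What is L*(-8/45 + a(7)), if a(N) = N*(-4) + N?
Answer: -953*√14/45 ≈ -79.240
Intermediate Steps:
L = √14 ≈ 3.7417
a(N) = -3*N (a(N) = -4*N + N = -3*N)
L*(-8/45 + a(7)) = √14*(-8/45 - 3*7) = √14*(-8*1/45 - 21) = √14*(-8/45 - 21) = √14*(-953/45) = -953*√14/45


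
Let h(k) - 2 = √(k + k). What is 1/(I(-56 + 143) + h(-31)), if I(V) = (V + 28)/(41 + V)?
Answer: 47488/1153449 - 16384*I*√62/1153449 ≈ 0.04117 - 0.11185*I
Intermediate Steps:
I(V) = (28 + V)/(41 + V)
h(k) = 2 + √2*√k (h(k) = 2 + √(k + k) = 2 + √(2*k) = 2 + √2*√k)
1/(I(-56 + 143) + h(-31)) = 1/((28 + (-56 + 143))/(41 + (-56 + 143)) + (2 + √2*√(-31))) = 1/((28 + 87)/(41 + 87) + (2 + √2*(I*√31))) = 1/(115/128 + (2 + I*√62)) = 1/(371/128 + I*√62)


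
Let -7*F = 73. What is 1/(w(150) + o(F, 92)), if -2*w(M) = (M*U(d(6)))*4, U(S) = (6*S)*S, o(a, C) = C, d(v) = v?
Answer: -1/64708 ≈ -1.5454e-5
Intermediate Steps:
F = -73/7 (F = -⅐*73 = -73/7 ≈ -10.429)
U(S) = 6*S²
w(M) = -432*M (w(M) = -M*(6*6²)*4/2 = -M*(6*36)*4/2 = -M*216*4/2 = -216*M*4/2 = -432*M)
1/(w(150) + o(F, 92)) = 1/(-432*150 + 92) = 1/(-64800 + 92) = 1/(-64708) = -1/64708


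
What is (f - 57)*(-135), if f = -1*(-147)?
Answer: -12150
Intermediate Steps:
f = 147
(f - 57)*(-135) = (147 - 57)*(-135) = 90*(-135) = -12150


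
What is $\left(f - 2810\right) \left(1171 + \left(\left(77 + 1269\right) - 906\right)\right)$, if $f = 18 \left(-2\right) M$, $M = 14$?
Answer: $-5338854$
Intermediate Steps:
$f = -504$ ($f = 18 \left(-2\right) 14 = \left(-36\right) 14 = -504$)
$\left(f - 2810\right) \left(1171 + \left(\left(77 + 1269\right) - 906\right)\right) = \left(-504 - 2810\right) \left(1171 + \left(\left(77 + 1269\right) - 906\right)\right) = - 3314 \left(1171 + \left(1346 - 906\right)\right) = - 3314 \left(1171 + 440\right) = \left(-3314\right) 1611 = -5338854$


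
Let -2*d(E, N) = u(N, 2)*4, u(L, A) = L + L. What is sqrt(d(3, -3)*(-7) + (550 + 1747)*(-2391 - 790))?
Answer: I*sqrt(7306841) ≈ 2703.1*I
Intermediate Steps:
u(L, A) = 2*L
d(E, N) = -4*N (d(E, N) = -2*N*4/2 = -4*N)
sqrt(d(3, -3)*(-7) + (550 + 1747)*(-2391 - 790)) = sqrt(-4*(-3)*(-7) + (550 + 1747)*(-2391 - 790)) = sqrt(12*(-7) + 2297*(-3181)) = sqrt(-84 - 7306757) = sqrt(-7306841) = I*sqrt(7306841)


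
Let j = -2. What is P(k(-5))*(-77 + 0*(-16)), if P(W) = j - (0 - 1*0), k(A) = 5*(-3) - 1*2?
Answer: 154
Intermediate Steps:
k(A) = -17 (k(A) = -15 - 2 = -17)
P(W) = -2 (P(W) = -2 - (0 - 1*0) = -2 - (0 + 0) = -2 - 1*0 = -2 + 0 = -2)
P(k(-5))*(-77 + 0*(-16)) = -2*(-77 + 0*(-16)) = -2*(-77 + 0) = -2*(-77) = 154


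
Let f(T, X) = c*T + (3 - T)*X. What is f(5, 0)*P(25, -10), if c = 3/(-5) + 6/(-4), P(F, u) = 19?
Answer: -399/2 ≈ -199.50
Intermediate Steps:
c = -21/10 (c = 3*(-⅕) + 6*(-¼) = -⅗ - 3/2 = -21/10 ≈ -2.1000)
f(T, X) = -21*T/10 + X*(3 - T) (f(T, X) = -21*T/10 + (3 - T)*X = -21*T/10 + X*(3 - T))
f(5, 0)*P(25, -10) = (3*0 - 21/10*5 - 1*5*0)*19 = (0 - 21/2 + 0)*19 = -21/2*19 = -399/2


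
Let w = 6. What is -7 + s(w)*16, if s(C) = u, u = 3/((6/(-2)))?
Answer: -23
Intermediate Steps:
u = -1 (u = 3/((6*(-½))) = 3/(-3) = 3*(-⅓) = -1)
s(C) = -1
-7 + s(w)*16 = -7 - 1*16 = -7 - 16 = -23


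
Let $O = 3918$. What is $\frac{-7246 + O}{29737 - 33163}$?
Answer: $\frac{1664}{1713} \approx 0.9714$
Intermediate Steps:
$\frac{-7246 + O}{29737 - 33163} = \frac{-7246 + 3918}{29737 - 33163} = - \frac{3328}{-3426} = \left(-3328\right) \left(- \frac{1}{3426}\right) = \frac{1664}{1713}$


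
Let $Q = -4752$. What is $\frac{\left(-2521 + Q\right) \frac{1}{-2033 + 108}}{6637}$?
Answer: $\frac{1039}{1825175} \approx 0.00056926$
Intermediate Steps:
$\frac{\left(-2521 + Q\right) \frac{1}{-2033 + 108}}{6637} = \frac{\left(-2521 - 4752\right) \frac{1}{-2033 + 108}}{6637} = - \frac{7273}{-1925} \cdot \frac{1}{6637} = \left(-7273\right) \left(- \frac{1}{1925}\right) \frac{1}{6637} = \frac{1039}{275} \cdot \frac{1}{6637} = \frac{1039}{1825175}$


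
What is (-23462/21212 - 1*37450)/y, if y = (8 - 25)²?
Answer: -397206431/3065134 ≈ -129.59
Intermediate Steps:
y = 289 (y = (-17)² = 289)
(-23462/21212 - 1*37450)/y = (-23462/21212 - 1*37450)/289 = (-23462*1/21212 - 37450)*(1/289) = (-11731/10606 - 37450)*(1/289) = -397206431/10606*1/289 = -397206431/3065134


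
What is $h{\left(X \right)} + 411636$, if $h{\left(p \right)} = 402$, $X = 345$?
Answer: $412038$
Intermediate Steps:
$h{\left(X \right)} + 411636 = 402 + 411636 = 412038$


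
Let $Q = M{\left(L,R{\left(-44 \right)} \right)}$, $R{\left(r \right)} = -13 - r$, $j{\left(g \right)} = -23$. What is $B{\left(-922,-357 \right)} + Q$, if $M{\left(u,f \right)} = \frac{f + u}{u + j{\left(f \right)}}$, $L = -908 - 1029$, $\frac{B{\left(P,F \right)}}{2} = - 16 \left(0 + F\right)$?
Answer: $\frac{11196473}{980} \approx 11425.0$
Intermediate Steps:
$B{\left(P,F \right)} = - 32 F$ ($B{\left(P,F \right)} = 2 \left(- 16 \left(0 + F\right)\right) = 2 \left(- 16 F\right) = - 32 F$)
$L = -1937$
$M{\left(u,f \right)} = \frac{f + u}{-23 + u}$ ($M{\left(u,f \right)} = \frac{f + u}{u - 23} = \frac{f + u}{-23 + u}$)
$Q = \frac{953}{980}$ ($Q = \frac{\left(-13 - -44\right) - 1937}{-23 - 1937} = \frac{\left(-13 + 44\right) - 1937}{-1960} = - \frac{31 - 1937}{1960} = \left(- \frac{1}{1960}\right) \left(-1906\right) = \frac{953}{980} \approx 0.97245$)
$B{\left(-922,-357 \right)} + Q = \left(-32\right) \left(-357\right) + \frac{953}{980} = 11424 + \frac{953}{980} = \frac{11196473}{980}$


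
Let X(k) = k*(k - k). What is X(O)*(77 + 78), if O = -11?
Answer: 0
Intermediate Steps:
X(k) = 0 (X(k) = k*0 = 0)
X(O)*(77 + 78) = 0*(77 + 78) = 0*155 = 0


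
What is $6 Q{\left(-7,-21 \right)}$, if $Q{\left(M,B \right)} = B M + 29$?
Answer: $1056$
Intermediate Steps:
$Q{\left(M,B \right)} = 29 + B M$
$6 Q{\left(-7,-21 \right)} = 6 \left(29 - -147\right) = 6 \left(29 + 147\right) = 6 \cdot 176 = 1056$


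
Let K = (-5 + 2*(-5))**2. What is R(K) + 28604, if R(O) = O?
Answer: 28829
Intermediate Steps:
K = 225 (K = (-5 - 10)**2 = (-15)**2 = 225)
R(K) + 28604 = 225 + 28604 = 28829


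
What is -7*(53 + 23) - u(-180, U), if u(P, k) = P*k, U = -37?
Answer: -7192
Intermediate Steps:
-7*(53 + 23) - u(-180, U) = -7*(53 + 23) - (-180)*(-37) = -7*76 - 1*6660 = -532 - 6660 = -7192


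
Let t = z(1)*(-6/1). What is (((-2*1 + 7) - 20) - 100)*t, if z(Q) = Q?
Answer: 690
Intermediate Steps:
t = -6 (t = 1*(-6/1) = 1*(-6*1) = 1*(-6) = -6)
(((-2*1 + 7) - 20) - 100)*t = (((-2*1 + 7) - 20) - 100)*(-6) = (((-2 + 7) - 20) - 100)*(-6) = ((5 - 20) - 100)*(-6) = (-15 - 100)*(-6) = -115*(-6) = 690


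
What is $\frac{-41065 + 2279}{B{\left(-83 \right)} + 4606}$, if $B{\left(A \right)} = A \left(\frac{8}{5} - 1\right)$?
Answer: $- \frac{17630}{2071} \approx -8.5128$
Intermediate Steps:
$B{\left(A \right)} = \frac{3 A}{5}$ ($B{\left(A \right)} = A \left(8 \cdot \frac{1}{5} - 1\right) = A \left(\frac{8}{5} - 1\right) = A \frac{3}{5} = \frac{3 A}{5}$)
$\frac{-41065 + 2279}{B{\left(-83 \right)} + 4606} = \frac{-41065 + 2279}{\frac{3}{5} \left(-83\right) + 4606} = - \frac{38786}{- \frac{249}{5} + 4606} = - \frac{38786}{\frac{22781}{5}} = \left(-38786\right) \frac{5}{22781} = - \frac{17630}{2071}$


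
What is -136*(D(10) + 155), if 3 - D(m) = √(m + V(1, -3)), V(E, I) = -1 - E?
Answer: -21488 + 272*√2 ≈ -21103.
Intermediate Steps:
D(m) = 3 - √(-2 + m) (D(m) = 3 - √(m + (-1 - 1*1)) = 3 - √(m + (-1 - 1)) = 3 - √(m - 2) = 3 - √(-2 + m))
-136*(D(10) + 155) = -136*((3 - √(-2 + 10)) + 155) = -136*((3 - √8) + 155) = -136*((3 - 2*√2) + 155) = -136*(158 - 2*√2) = -21488 + 272*√2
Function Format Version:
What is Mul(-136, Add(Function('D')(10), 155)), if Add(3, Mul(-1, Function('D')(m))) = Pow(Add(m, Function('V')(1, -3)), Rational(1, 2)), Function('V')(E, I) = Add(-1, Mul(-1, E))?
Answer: Add(-21488, Mul(272, Pow(2, Rational(1, 2)))) ≈ -21103.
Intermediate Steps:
Function('D')(m) = Add(3, Mul(-1, Pow(Add(-2, m), Rational(1, 2)))) (Function('D')(m) = Add(3, Mul(-1, Pow(Add(m, Add(-1, Mul(-1, 1))), Rational(1, 2)))) = Add(3, Mul(-1, Pow(Add(m, Add(-1, -1)), Rational(1, 2)))) = Add(3, Mul(-1, Pow(Add(m, -2), Rational(1, 2)))) = Add(3, Mul(-1, Pow(Add(-2, m), Rational(1, 2)))))
Mul(-136, Add(Function('D')(10), 155)) = Mul(-136, Add(Add(3, Mul(-1, Pow(Add(-2, 10), Rational(1, 2)))), 155)) = Mul(-136, Add(Add(3, Mul(-1, Pow(8, Rational(1, 2)))), 155)) = Mul(-136, Add(Add(3, Mul(-1, Mul(2, Pow(2, Rational(1, 2))))), 155)) = Mul(-136, Add(Add(3, Mul(-2, Pow(2, Rational(1, 2)))), 155)) = Mul(-136, Add(158, Mul(-2, Pow(2, Rational(1, 2))))) = Add(-21488, Mul(272, Pow(2, Rational(1, 2))))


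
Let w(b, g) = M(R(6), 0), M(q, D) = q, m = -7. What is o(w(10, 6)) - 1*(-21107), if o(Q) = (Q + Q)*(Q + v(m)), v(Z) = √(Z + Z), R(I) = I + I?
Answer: 21395 + 24*I*√14 ≈ 21395.0 + 89.8*I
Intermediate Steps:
R(I) = 2*I
w(b, g) = 12 (w(b, g) = 2*6 = 12)
v(Z) = √2*√Z (v(Z) = √(2*Z) = √2*√Z)
o(Q) = 2*Q*(Q + I*√14) (o(Q) = (Q + Q)*(Q + √2*√(-7)) = (2*Q)*(Q + √2*(I*√7)) = (2*Q)*(Q + I*√14) = 2*Q*(Q + I*√14))
o(w(10, 6)) - 1*(-21107) = 2*12*(12 + I*√14) - 1*(-21107) = (288 + 24*I*√14) + 21107 = 21395 + 24*I*√14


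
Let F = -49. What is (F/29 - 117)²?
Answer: 11847364/841 ≈ 14087.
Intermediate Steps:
(F/29 - 117)² = (-49/29 - 117)² = (-3442/29)² = 11847364/841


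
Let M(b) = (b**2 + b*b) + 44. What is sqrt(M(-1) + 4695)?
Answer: sqrt(4741) ≈ 68.855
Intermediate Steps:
M(b) = 44 + 2*b**2 (M(b) = (b**2 + b**2) + 44 = 2*b**2 + 44 = 44 + 2*b**2)
sqrt(M(-1) + 4695) = sqrt((44 + 2*(-1)**2) + 4695) = sqrt((44 + 2*1) + 4695) = sqrt((44 + 2) + 4695) = sqrt(46 + 4695) = sqrt(4741)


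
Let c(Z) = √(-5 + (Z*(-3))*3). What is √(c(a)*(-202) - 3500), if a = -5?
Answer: 2*√(-875 - 101*√10) ≈ 69.12*I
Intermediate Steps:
c(Z) = √(-5 - 9*Z) (c(Z) = √(-5 - 3*Z*3) = √(-5 - 9*Z))
√(c(a)*(-202) - 3500) = √(√(-5 - 9*(-5))*(-202) - 3500) = √(√(-5 + 45)*(-202) - 3500) = √(√40*(-202) - 3500) = √((2*√10)*(-202) - 3500) = √(-404*√10 - 3500) = √(-3500 - 404*√10)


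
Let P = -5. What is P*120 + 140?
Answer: -460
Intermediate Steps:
P*120 + 140 = -5*120 + 140 = -600 + 140 = -460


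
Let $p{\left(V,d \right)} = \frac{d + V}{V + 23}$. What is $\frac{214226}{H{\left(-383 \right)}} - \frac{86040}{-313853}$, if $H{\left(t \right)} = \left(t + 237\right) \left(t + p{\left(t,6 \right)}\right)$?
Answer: $\frac{12966030442800}{3150368221307} \approx 4.1157$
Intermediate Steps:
$p{\left(V,d \right)} = \frac{V + d}{23 + V}$
$H{\left(t \right)} = \left(237 + t\right) \left(t + \frac{6 + t}{23 + t}\right)$ ($H{\left(t \right)} = \left(t + 237\right) \left(t + \frac{t + 6}{23 + t}\right) = \left(237 + t\right) \left(t + \frac{6 + t}{23 + t}\right)$)
$\frac{214226}{H{\left(-383 \right)}} - \frac{86040}{-313853} = \frac{214226}{\frac{1}{23 - 383} \left(1422 + \left(-383\right)^{3} + 261 \left(-383\right)^{2} + 5694 \left(-383\right)\right)} - \frac{86040}{-313853} = \frac{214226}{\frac{1}{-360} \left(1422 - 56181887 + 261 \cdot 146689 - 2180802\right)} - - \frac{86040}{313853} = \frac{214226}{\left(- \frac{1}{360}\right) \left(1422 - 56181887 + 38285829 - 2180802\right)} + \frac{86040}{313853} = \frac{214226}{\left(- \frac{1}{360}\right) \left(-20075438\right)} + \frac{86040}{313853} = \frac{214226}{\frac{10037719}{180}} + \frac{86040}{313853} = 214226 \cdot \frac{180}{10037719} + \frac{86040}{313853} = \frac{38560680}{10037719} + \frac{86040}{313853} = \frac{12966030442800}{3150368221307}$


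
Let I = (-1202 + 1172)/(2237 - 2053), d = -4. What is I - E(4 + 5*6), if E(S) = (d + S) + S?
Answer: -5903/92 ≈ -64.163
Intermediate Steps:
E(S) = -4 + 2*S (E(S) = (-4 + S) + S = -4 + 2*S)
I = -15/92 (I = -30/184 = -30*1/184 = -15/92 ≈ -0.16304)
I - E(4 + 5*6) = -15/92 - (-4 + 2*(4 + 5*6)) = -15/92 - (-4 + 2*(4 + 30)) = -15/92 - (-4 + 2*34) = -15/92 - (-4 + 68) = -15/92 - 1*64 = -15/92 - 64 = -5903/92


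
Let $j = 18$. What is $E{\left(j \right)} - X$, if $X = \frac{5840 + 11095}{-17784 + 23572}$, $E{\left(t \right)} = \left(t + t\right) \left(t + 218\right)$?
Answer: $\frac{49157913}{5788} \approx 8493.1$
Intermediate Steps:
$E{\left(t \right)} = 2 t \left(218 + t\right)$
$X = \frac{16935}{5788} \approx 2.9259$
$E{\left(j \right)} - X = 2 \cdot 18 \left(218 + 18\right) - \frac{16935}{5788} = 2 \cdot 18 \cdot 236 - \frac{16935}{5788} = 8496 - \frac{16935}{5788} = \frac{49157913}{5788}$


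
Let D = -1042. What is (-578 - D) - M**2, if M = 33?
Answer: -625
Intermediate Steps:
(-578 - D) - M**2 = (-578 - 1*(-1042)) - 1*33**2 = (-578 + 1042) - 1*1089 = 464 - 1089 = -625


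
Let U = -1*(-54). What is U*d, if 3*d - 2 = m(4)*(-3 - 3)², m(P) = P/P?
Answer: 684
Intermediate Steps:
m(P) = 1
d = 38/3 (d = ⅔ + (1*(-3 - 3)²)/3 = ⅔ + (1*(-6)²)/3 = ⅔ + (1*36)/3 = ⅔ + (⅓)*36 = ⅔ + 12 = 38/3 ≈ 12.667)
U = 54
U*d = 54*(38/3) = 684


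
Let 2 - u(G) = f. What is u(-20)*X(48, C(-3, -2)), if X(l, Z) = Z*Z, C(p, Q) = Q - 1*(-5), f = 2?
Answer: 0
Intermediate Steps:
C(p, Q) = 5 + Q (C(p, Q) = Q + 5 = 5 + Q)
X(l, Z) = Z²
u(G) = 0 (u(G) = 2 - 1*2 = 2 - 2 = 0)
u(-20)*X(48, C(-3, -2)) = 0*(5 - 2)² = 0*3² = 0*9 = 0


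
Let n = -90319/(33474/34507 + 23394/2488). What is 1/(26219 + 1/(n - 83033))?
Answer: 40849204156007/1071025283321077498 ≈ 3.8140e-5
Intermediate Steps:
n = -3877097339852/445270035 (n = -90319/(33474*(1/34507) + 23394*(1/2488)) = -90319/(33474/34507 + 11697/1244) = -90319/445270035/42926708 = -90319*42926708/445270035 = -3877097339852/445270035 ≈ -8707.3)
1/(26219 + 1/(n - 83033)) = 1/(26219 + 1/(-3877097339852/445270035 - 83033)) = 1/(26219 + 1/(-40849204156007/445270035)) = 1/(26219 - 445270035/40849204156007) = 1/(1071025283321077498/40849204156007) = 40849204156007/1071025283321077498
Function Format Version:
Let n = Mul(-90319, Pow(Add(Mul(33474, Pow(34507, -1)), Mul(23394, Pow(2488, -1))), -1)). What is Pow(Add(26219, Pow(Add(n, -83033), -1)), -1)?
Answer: Rational(40849204156007, 1071025283321077498) ≈ 3.8140e-5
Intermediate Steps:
n = Rational(-3877097339852, 445270035) (n = Mul(-90319, Pow(Add(Mul(33474, Rational(1, 34507)), Mul(23394, Rational(1, 2488))), -1)) = Mul(-90319, Pow(Add(Rational(33474, 34507), Rational(11697, 1244)), -1)) = Mul(-90319, Pow(Rational(445270035, 42926708), -1)) = Mul(-90319, Rational(42926708, 445270035)) = Rational(-3877097339852, 445270035) ≈ -8707.3)
Pow(Add(26219, Pow(Add(n, -83033), -1)), -1) = Pow(Add(26219, Pow(Add(Rational(-3877097339852, 445270035), -83033), -1)), -1) = Pow(Add(26219, Pow(Rational(-40849204156007, 445270035), -1)), -1) = Pow(Add(26219, Rational(-445270035, 40849204156007)), -1) = Pow(Rational(1071025283321077498, 40849204156007), -1) = Rational(40849204156007, 1071025283321077498)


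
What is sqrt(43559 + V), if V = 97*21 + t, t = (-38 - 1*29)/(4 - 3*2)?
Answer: sqrt(182518)/2 ≈ 213.61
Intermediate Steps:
t = 67/2 (t = (-38 - 29)/(4 - 6) = -67/(-2) = -67*(-1/2) = 67/2 ≈ 33.500)
V = 4141/2 (V = 97*21 + 67/2 = 2037 + 67/2 = 4141/2 ≈ 2070.5)
sqrt(43559 + V) = sqrt(43559 + 4141/2) = sqrt(91259/2) = sqrt(182518)/2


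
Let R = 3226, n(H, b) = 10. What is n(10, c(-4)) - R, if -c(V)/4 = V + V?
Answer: -3216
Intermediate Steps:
c(V) = -8*V (c(V) = -4*(V + V) = -8*V)
n(10, c(-4)) - R = 10 - 1*3226 = 10 - 3226 = -3216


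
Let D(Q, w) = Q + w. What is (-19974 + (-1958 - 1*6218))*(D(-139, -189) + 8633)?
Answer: -233785750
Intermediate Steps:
(-19974 + (-1958 - 1*6218))*(D(-139, -189) + 8633) = (-19974 + (-1958 - 1*6218))*((-139 - 189) + 8633) = (-19974 + (-1958 - 6218))*(-328 + 8633) = (-19974 - 8176)*8305 = -28150*8305 = -233785750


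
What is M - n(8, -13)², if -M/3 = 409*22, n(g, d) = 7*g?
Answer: -30130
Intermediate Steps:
M = -26994 (M = -1227*22 = -3*8998 = -26994)
M - n(8, -13)² = -26994 - (7*8)² = -26994 - 1*56² = -26994 - 1*3136 = -26994 - 3136 = -30130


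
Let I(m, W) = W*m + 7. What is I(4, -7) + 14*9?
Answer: 105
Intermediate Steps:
I(m, W) = 7 + W*m
I(4, -7) + 14*9 = (7 - 7*4) + 14*9 = (7 - 28) + 126 = -21 + 126 = 105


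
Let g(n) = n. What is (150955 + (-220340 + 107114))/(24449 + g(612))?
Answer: 37729/25061 ≈ 1.5055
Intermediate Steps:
(150955 + (-220340 + 107114))/(24449 + g(612)) = (150955 + (-220340 + 107114))/(24449 + 612) = (150955 - 113226)/25061 = 37729*(1/25061) = 37729/25061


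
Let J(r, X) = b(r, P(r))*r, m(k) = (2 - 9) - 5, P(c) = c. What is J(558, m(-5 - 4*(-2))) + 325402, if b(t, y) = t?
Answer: 636766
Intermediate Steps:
m(k) = -12 (m(k) = -7 - 5 = -12)
J(r, X) = r² (J(r, X) = r*r = r²)
J(558, m(-5 - 4*(-2))) + 325402 = 558² + 325402 = 311364 + 325402 = 636766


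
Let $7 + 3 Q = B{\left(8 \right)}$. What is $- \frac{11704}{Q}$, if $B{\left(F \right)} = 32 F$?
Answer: $- \frac{11704}{83} \approx -141.01$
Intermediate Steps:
$Q = 83$ ($Q = - \frac{7}{3} + \frac{32 \cdot 8}{3} = - \frac{7}{3} + \frac{1}{3} \cdot 256 = - \frac{7}{3} + \frac{256}{3} = 83$)
$- \frac{11704}{Q} = - \frac{11704}{83}$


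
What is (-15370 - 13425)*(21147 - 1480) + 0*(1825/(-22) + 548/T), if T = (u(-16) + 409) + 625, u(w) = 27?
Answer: -566311265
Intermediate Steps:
T = 1061 (T = (27 + 409) + 625 = 436 + 625 = 1061)
(-15370 - 13425)*(21147 - 1480) + 0*(1825/(-22) + 548/T) = (-15370 - 13425)*(21147 - 1480) + 0*(1825/(-22) + 548/1061) = -28795*19667 + 0*(1825*(-1/22) + 548*(1/1061)) = -566311265 + 0*(-1825/22 + 548/1061) = -566311265 + 0*(-1924269/23342) = -566311265 + 0 = -566311265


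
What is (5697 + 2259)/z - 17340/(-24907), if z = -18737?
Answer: 126739488/466682459 ≈ 0.27158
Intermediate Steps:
(5697 + 2259)/z - 17340/(-24907) = (5697 + 2259)/(-18737) - 17340/(-24907) = 7956*(-1/18737) - 17340*(-1/24907) = -7956/18737 + 17340/24907 = 126739488/466682459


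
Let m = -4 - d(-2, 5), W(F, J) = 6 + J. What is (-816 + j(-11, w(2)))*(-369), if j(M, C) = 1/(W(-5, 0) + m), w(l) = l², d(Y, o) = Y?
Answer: 1204047/4 ≈ 3.0101e+5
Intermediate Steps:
m = -2 (m = -4 - 1*(-2) = -4 + 2 = -2)
j(M, C) = ¼ (j(M, C) = 1/((6 + 0) - 2) = 1/(6 - 2) = 1/4 = ¼)
(-816 + j(-11, w(2)))*(-369) = (-816 + ¼)*(-369) = -3263/4*(-369) = 1204047/4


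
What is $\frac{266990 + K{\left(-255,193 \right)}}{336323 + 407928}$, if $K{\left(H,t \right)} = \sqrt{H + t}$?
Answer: $\frac{266990}{744251} + \frac{i \sqrt{62}}{744251} \approx 0.35874 + 1.058 \cdot 10^{-5} i$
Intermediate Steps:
$\frac{266990 + K{\left(-255,193 \right)}}{336323 + 407928} = \frac{266990 + \sqrt{-255 + 193}}{336323 + 407928} = \frac{266990 + \sqrt{-62}}{744251} = \left(266990 + i \sqrt{62}\right) \frac{1}{744251} = \frac{266990}{744251} + \frac{i \sqrt{62}}{744251}$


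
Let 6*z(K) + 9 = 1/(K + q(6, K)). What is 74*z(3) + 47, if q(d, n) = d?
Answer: -1691/27 ≈ -62.630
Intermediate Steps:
z(K) = -3/2 + 1/(6*(6 + K)) (z(K) = -3/2 + 1/(6*(K + 6)) = -3/2 + 1/(6*(6 + K)))
74*z(3) + 47 = 74*((-53 - 9*3)/(6*(6 + 3))) + 47 = 74*((1/6)*(-53 - 27)/9) + 47 = 74*((1/6)*(1/9)*(-80)) + 47 = 74*(-40/27) + 47 = -2960/27 + 47 = -1691/27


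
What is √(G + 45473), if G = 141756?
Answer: 7*√3821 ≈ 432.70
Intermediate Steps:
√(G + 45473) = √(141756 + 45473) = √187229 = 7*√3821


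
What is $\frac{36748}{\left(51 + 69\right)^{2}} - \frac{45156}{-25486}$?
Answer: $\frac{198350741}{45874800} \approx 4.3237$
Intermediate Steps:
$\frac{36748}{\left(51 + 69\right)^{2}} - \frac{45156}{-25486} = \frac{36748}{120^{2}} - - \frac{22578}{12743} = \frac{36748}{14400} + \frac{22578}{12743} = 36748 \cdot \frac{1}{14400} + \frac{22578}{12743} = \frac{9187}{3600} + \frac{22578}{12743} = \frac{198350741}{45874800}$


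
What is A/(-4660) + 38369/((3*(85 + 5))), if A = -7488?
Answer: 1808213/12582 ≈ 143.71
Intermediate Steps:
A/(-4660) + 38369/((3*(85 + 5))) = -7488/(-4660) + 38369/((3*(85 + 5))) = -7488*(-1/4660) + 38369/((3*90)) = 1872/1165 + 38369/270 = 1808213/12582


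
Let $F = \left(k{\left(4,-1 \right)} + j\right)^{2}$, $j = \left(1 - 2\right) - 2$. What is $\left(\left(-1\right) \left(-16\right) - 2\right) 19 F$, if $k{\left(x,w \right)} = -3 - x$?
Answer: $26600$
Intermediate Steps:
$j = -3$ ($j = -1 - 2 = -3$)
$F = 100$ ($F = \left(\left(-3 - 4\right) - 3\right)^{2} = \left(-7 - 3\right)^{2} = \left(-10\right)^{2} = 100$)
$\left(\left(-1\right) \left(-16\right) - 2\right) 19 F = \left(\left(-1\right) \left(-16\right) - 2\right) 19 \cdot 100 = \left(16 - 2\right) 19 \cdot 100 = 14 \cdot 19 \cdot 100 = 266 \cdot 100 = 26600$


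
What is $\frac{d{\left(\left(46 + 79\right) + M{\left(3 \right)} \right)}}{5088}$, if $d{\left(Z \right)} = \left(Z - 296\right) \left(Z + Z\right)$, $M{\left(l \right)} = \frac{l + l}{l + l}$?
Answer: $- \frac{1785}{212} \approx -8.4198$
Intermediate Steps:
$M{\left(l \right)} = 1$ ($M{\left(l \right)} = \frac{2 l}{2 l} = 2 l \frac{1}{2 l} = 1$)
$d{\left(Z \right)} = 2 Z \left(-296 + Z\right)$ ($d{\left(Z \right)} = \left(-296 + Z\right) 2 Z = 2 Z \left(-296 + Z\right)$)
$\frac{d{\left(\left(46 + 79\right) + M{\left(3 \right)} \right)}}{5088} = \frac{2 \left(\left(46 + 79\right) + 1\right) \left(-296 + \left(\left(46 + 79\right) + 1\right)\right)}{5088} = 2 \left(125 + 1\right) \left(-296 + \left(125 + 1\right)\right) \frac{1}{5088} = 2 \cdot 126 \left(-296 + 126\right) \frac{1}{5088} = 2 \cdot 126 \left(-170\right) \frac{1}{5088} = \left(-42840\right) \frac{1}{5088} = - \frac{1785}{212}$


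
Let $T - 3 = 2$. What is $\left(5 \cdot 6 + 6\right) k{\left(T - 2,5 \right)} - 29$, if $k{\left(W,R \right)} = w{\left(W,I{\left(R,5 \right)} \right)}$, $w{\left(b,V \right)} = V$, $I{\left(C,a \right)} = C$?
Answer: $151$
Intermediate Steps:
$T = 5$ ($T = 3 + 2 = 5$)
$k{\left(W,R \right)} = R$
$\left(5 \cdot 6 + 6\right) k{\left(T - 2,5 \right)} - 29 = \left(5 \cdot 6 + 6\right) 5 - 29 = \left(30 + 6\right) 5 - 29 = 36 \cdot 5 - 29 = 180 - 29 = 151$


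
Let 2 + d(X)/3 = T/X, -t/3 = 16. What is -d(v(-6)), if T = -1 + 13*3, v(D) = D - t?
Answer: 23/7 ≈ 3.2857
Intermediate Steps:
t = -48 (t = -3*16 = -48)
v(D) = 48 + D (v(D) = D - 1*(-48) = D + 48 = 48 + D)
T = 38 (T = -1 + 39 = 38)
d(X) = -6 + 114/X (d(X) = -6 + 3*(38/X) = -6 + 114/X)
-d(v(-6)) = -(-6 + 114/(48 - 6)) = -(-6 + 114/42) = -(-6 + 114*(1/42)) = -(-6 + 19/7) = -1*(-23/7) = 23/7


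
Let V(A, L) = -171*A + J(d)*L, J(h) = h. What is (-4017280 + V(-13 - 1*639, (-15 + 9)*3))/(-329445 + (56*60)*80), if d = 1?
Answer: 3905806/60645 ≈ 64.404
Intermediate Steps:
V(A, L) = L - 171*A (V(A, L) = -171*A + 1*L = -171*A + L = L - 171*A)
(-4017280 + V(-13 - 1*639, (-15 + 9)*3))/(-329445 + (56*60)*80) = (-4017280 + ((-15 + 9)*3 - 171*(-13 - 1*639)))/(-329445 + (56*60)*80) = (-4017280 + (-6*3 - 171*(-13 - 639)))/(-329445 + 3360*80) = (-4017280 + (-18 - 171*(-652)))/(-329445 + 268800) = (-4017280 + (-18 + 111492))/(-60645) = (-4017280 + 111474)*(-1/60645) = -3905806*(-1/60645) = 3905806/60645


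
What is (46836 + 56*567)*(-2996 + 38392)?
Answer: 2781700848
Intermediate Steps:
(46836 + 56*567)*(-2996 + 38392) = (46836 + 31752)*35396 = 78588*35396 = 2781700848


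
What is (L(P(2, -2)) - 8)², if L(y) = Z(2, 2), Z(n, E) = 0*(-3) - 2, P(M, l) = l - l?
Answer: 100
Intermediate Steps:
P(M, l) = 0
Z(n, E) = -2 (Z(n, E) = 0 - 2 = -2)
L(y) = -2
(L(P(2, -2)) - 8)² = (-2 - 8)² = (-10)² = 100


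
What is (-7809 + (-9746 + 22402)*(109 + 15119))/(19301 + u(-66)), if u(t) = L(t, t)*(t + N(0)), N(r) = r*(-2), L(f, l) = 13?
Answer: 192717759/18443 ≈ 10449.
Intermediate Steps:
N(r) = -2*r
u(t) = 13*t (u(t) = 13*(t - 2*0) = 13*(t + 0) = 13*t)
(-7809 + (-9746 + 22402)*(109 + 15119))/(19301 + u(-66)) = (-7809 + (-9746 + 22402)*(109 + 15119))/(19301 + 13*(-66)) = (-7809 + 12656*15228)/(19301 - 858) = (-7809 + 192725568)/18443 = 192717759*(1/18443) = 192717759/18443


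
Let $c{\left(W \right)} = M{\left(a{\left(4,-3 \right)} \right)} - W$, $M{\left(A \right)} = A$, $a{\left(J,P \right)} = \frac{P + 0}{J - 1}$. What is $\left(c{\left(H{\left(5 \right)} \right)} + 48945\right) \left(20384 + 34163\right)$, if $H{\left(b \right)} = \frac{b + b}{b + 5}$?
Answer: $2669693821$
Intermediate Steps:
$a{\left(J,P \right)} = \frac{P}{-1 + J}$
$H{\left(b \right)} = \frac{2 b}{5 + b}$
$c{\left(W \right)} = -1 - W$ ($c{\left(W \right)} = - \frac{3}{-1 + 4} - W = - \frac{3}{3} - W = \left(-3\right) \frac{1}{3} - W = -1 - W$)
$\left(c{\left(H{\left(5 \right)} \right)} + 48945\right) \left(20384 + 34163\right) = \left(\left(-1 - 2 \cdot 5 \frac{1}{5 + 5}\right) + 48945\right) \left(20384 + 34163\right) = \left(\left(-1 - 2 \cdot 5 \cdot \frac{1}{10}\right) + 48945\right) 54547 = \left(\left(-1 - 1\right) + 48945\right) 54547 = \left(-2 + 48945\right) 54547 = 48943 \cdot 54547 = 2669693821$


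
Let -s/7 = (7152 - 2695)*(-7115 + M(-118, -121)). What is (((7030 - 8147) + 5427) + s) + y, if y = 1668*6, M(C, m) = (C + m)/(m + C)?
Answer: 221964004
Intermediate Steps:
M(C, m) = 1 (M(C, m) = (C + m)/(C + m) = 1)
y = 10008
s = 221949686 (s = -7*(7152 - 2695)*(-7115 + 1) = -31199*(-7114) = -7*(-31707098) = 221949686)
(((7030 - 8147) + 5427) + s) + y = (((7030 - 8147) + 5427) + 221949686) + 10008 = ((-1117 + 5427) + 221949686) + 10008 = (4310 + 221949686) + 10008 = 221953996 + 10008 = 221964004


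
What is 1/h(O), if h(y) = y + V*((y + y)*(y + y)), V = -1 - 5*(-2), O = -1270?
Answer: 1/58063130 ≈ 1.7223e-8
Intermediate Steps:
V = 9 (V = -1 + 10 = 9)
h(y) = y + 36*y² (h(y) = y + 9*((y + y)*(y + y)) = y + 9*((2*y)*(2*y)) = y + 9*(4*y²) = y + 36*y²)
1/h(O) = 1/(-1270*(1 + 36*(-1270))) = 1/(-1270*(1 - 45720)) = 1/(-1270*(-45719)) = 1/58063130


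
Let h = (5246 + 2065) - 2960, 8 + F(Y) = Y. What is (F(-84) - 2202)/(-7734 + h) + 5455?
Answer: 18456559/3383 ≈ 5455.7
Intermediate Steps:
F(Y) = -8 + Y
h = 4351 (h = 7311 - 2960 = 4351)
(F(-84) - 2202)/(-7734 + h) + 5455 = ((-8 - 84) - 2202)/(-7734 + 4351) + 5455 = (-92 - 2202)/(-3383) + 5455 = -2294*(-1/3383) + 5455 = 2294/3383 + 5455 = 18456559/3383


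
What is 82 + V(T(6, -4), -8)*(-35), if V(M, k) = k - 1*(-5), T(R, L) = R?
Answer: 187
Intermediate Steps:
V(M, k) = 5 + k (V(M, k) = k + 5 = 5 + k)
82 + V(T(6, -4), -8)*(-35) = 82 + (5 - 8)*(-35) = 82 - 3*(-35) = 82 + 105 = 187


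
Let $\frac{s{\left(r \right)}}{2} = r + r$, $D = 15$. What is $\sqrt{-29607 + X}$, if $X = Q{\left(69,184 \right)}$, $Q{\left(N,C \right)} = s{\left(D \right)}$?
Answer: $21 i \sqrt{67} \approx 171.89 i$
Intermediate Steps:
$s{\left(r \right)} = 4 r$ ($s{\left(r \right)} = 2 \left(r + r\right) = 2 \cdot 2 r = 4 r$)
$Q{\left(N,C \right)} = 60$ ($Q{\left(N,C \right)} = 4 \cdot 15 = 60$)
$X = 60$
$\sqrt{-29607 + X} = \sqrt{-29607 + 60} = \sqrt{-29547} = 21 i \sqrt{67}$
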